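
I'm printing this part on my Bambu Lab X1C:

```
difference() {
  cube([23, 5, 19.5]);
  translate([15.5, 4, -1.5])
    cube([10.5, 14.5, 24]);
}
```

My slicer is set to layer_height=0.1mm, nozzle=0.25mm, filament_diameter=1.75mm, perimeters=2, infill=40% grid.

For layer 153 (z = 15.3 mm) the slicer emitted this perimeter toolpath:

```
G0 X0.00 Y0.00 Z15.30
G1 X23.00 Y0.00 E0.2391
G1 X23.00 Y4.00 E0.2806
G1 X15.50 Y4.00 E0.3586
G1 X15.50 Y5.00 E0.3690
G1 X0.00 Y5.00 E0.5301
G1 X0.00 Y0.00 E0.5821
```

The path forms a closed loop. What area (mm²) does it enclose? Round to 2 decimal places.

Apply the shoelace formula to the sequence of (X, Y) vertices; enclosed area = 107.50 mm².

107.50 mm²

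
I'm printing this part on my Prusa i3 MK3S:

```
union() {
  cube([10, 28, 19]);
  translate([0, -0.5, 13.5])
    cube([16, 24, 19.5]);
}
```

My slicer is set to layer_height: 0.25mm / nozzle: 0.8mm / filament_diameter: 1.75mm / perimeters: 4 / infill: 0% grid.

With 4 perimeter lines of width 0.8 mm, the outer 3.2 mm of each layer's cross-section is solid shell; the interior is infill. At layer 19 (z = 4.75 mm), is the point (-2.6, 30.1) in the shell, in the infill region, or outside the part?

outside

At z = 4.75 mm: the cube is present — its section is the full 10×28 rectangle; the cube at (0, -0.5) does not reach this height (z outside [13.5, 33]); Combining (union): only the 10×28 cube is present, so the union is just that shape — 1 connected region. Overall, the cross-section is a single solid region. The nearest boundary edge runs (10.00, 28.00)→(0.00, 28.00); distance from the point to it = 3.34 mm. The point is not inside any of the regions above, so it lies outside the cross-section (3.34 mm from the nearest boundary).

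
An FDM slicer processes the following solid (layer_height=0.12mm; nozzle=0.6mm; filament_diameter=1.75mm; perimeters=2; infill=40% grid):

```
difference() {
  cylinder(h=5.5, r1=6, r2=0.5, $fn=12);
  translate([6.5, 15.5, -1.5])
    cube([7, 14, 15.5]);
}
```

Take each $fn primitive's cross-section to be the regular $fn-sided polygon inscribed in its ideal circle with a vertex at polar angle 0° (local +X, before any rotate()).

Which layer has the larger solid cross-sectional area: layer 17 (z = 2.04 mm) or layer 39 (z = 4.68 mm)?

Layer 17 (z = 2.04): the cone: at t=0.371 of its height the radius interpolates to r₁+(r₂−r₁)t = 3.960, giving a regular 12-gon of that circumradius (area = (12/2)·3.960²·sin(360°/12) = 47.04 mm²); the cube at (6.5, 15.5) (footprint 7×14) is included at this height (area 98.00 mm²); After the difference (first − rest): starting from the cone (47.04 mm²), the 7×14 cube at (6.5, 15.5) misses the remaining region (no effect) — area = 47.04 mm². So its area = 47.04 mm². Layer 39 (z = 4.68): the cone contributes a regular 12-gon of circumradius 1.320 (interpolated between r1=6 and r2=0.5 at t=0.851) (area = (12/2)·1.320²·sin(360°/12) = 5.23 mm²); the 7×14 cube at (6.5, 15.5) contributes its full rectangle (area 98.00 mm²); Taking the first minus the rest: starting from the cone (5.23 mm²), the 7×14 cube at (6.5, 15.5) misses the remaining region (no effect) — area = 5.23 mm². So its area = 5.23 mm². Layer 17 is larger (47.04 vs 5.23 mm²).

layer 17 (z = 2.04 mm)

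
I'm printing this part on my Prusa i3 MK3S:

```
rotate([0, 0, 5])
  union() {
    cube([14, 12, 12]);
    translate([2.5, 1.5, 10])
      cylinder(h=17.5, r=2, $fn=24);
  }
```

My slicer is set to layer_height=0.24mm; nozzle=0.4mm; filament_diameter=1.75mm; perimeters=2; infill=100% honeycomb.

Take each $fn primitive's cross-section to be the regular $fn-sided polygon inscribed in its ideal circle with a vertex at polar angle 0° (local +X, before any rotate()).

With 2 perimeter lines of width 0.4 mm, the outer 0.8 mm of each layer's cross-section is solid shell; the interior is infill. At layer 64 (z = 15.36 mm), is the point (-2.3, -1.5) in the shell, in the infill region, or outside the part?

outside

At z = 15.36 mm: the cube is absent (z outside [0, 12]); the cylinder at (2.5, 1.5): section is a regular 24-gon, circumradius r=2; Merging all regions: only the r=2 cylinder at (2.5, 1.5) is present, so the union is just that shape — 1 connected region; (rotated 5° about Z; rotation is an isometry so areas/perimeters/island counts are preserved). Overall, the cross-section is a single solid region. Undo the 5° rotation: the query point maps to (-2.422, -1.294) in the un-rotated model frame. The nearest boundary edge runs (0.57, 0.98)→(0.77, 0.50); distance from the point to it = 3.66 mm. The point is not inside any of the regions above, so it lies outside the cross-section (3.66 mm from the nearest boundary).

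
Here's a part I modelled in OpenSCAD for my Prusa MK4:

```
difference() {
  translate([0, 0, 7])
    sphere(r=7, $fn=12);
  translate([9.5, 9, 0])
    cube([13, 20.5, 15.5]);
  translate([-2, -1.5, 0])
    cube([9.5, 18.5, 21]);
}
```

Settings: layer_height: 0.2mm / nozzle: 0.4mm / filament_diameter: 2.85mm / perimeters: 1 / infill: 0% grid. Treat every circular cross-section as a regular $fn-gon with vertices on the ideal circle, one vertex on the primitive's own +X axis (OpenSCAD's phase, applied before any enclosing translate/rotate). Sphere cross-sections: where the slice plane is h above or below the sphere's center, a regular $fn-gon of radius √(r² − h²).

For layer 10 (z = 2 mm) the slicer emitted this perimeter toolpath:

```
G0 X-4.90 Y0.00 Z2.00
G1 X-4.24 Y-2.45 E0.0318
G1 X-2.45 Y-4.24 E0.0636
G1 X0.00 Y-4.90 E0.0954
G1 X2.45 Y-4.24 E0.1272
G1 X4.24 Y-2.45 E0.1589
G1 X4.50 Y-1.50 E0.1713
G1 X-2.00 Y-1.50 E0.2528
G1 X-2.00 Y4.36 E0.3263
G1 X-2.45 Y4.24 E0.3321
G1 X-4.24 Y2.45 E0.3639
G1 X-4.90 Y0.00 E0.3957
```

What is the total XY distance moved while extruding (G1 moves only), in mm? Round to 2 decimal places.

31.55 mm

Sum the Euclidean lengths of each G1 segment: total = 31.55 mm.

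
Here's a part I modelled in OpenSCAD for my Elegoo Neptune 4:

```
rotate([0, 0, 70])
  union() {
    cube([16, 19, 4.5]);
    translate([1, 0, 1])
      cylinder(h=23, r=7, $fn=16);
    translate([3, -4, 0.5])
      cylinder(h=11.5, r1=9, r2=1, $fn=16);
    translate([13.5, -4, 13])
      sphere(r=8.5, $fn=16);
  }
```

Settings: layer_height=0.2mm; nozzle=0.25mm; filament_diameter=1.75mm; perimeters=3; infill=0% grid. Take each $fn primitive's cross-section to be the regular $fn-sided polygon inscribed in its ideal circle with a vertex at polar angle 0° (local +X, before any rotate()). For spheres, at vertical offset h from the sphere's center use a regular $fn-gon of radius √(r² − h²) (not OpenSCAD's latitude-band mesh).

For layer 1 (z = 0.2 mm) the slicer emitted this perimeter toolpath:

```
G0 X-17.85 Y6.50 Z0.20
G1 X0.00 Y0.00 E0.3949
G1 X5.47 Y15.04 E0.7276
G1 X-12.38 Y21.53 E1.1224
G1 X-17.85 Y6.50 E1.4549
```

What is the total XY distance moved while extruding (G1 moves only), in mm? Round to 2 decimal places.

Sum the Euclidean lengths of each G1 segment: total = 69.99 mm.

69.99 mm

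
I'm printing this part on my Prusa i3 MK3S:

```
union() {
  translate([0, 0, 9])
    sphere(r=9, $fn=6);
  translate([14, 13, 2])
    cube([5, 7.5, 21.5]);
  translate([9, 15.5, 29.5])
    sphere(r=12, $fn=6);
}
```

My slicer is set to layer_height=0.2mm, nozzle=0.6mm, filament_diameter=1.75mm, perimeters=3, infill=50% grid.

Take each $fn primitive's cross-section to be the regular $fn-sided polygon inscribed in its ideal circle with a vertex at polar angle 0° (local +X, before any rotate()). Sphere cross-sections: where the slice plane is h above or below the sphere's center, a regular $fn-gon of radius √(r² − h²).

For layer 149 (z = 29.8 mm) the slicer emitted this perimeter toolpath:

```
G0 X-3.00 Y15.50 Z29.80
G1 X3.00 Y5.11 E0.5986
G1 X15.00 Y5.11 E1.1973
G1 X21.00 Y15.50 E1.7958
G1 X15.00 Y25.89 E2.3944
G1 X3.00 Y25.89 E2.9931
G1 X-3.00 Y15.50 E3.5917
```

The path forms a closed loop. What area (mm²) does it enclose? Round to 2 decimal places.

Apply the shoelace formula to the sequence of (X, Y) vertices; enclosed area = 374.04 mm².

374.04 mm²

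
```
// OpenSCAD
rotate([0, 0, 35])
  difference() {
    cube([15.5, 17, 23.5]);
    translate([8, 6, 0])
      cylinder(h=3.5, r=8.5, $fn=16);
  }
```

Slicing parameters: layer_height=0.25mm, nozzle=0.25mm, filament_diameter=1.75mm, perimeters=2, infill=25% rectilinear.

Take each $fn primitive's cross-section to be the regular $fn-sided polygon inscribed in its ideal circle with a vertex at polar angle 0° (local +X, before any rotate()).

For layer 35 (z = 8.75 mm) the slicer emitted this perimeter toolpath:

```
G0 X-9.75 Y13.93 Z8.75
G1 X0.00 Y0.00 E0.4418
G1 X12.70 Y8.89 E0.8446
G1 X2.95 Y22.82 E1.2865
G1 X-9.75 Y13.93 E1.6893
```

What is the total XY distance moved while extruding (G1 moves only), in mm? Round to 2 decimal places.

65.01 mm

Sum the Euclidean lengths of each G1 segment: total = 65.01 mm.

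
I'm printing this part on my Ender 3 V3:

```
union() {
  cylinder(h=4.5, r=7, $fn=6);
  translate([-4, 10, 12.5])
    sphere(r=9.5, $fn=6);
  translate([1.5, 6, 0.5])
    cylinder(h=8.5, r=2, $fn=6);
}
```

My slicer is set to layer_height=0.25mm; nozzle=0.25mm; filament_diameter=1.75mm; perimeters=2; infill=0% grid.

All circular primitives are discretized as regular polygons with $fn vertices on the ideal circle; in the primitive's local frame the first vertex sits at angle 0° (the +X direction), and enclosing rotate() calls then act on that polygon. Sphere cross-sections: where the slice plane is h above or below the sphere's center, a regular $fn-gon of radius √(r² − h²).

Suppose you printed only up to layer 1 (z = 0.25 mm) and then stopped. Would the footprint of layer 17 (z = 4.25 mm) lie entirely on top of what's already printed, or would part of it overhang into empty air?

Compare the two slices. At z = 0.25: the r=7 cylinder contributes a regular 6-gon of circumradius 7 (area = (6/2)·7.000²·sin(360°/6) = 127.31 mm²); the sphere at (-4, 10) does not reach this height (|z−center|=12.250 > r=9.5); the cylinder at (1.5, 6) is not intersected at this z (z outside [0.5, 9]); Merging all regions: only the r=7 cylinder is present, so the union is just that shape — area = 127.31 mm². At z = 4.25: the cylinder: section is a regular 6-gon, circumradius r=7 (area = (6/2)·7.000²·sin(360°/6) = 127.31 mm²); the r=9.5 sphere at (-4, 10) slices to a regular 6-gon of circumradius 4.710 (√(r²−h²) with h=8.25 from center) (area = (6/2)·4.710²·sin(360°/6) = 57.64 mm²); the cylinder at (1.5, 6): section is a regular 6-gon, circumradius r=2 (area = (6/2)·2.000²·sin(360°/6) = 10.39 mm²); Taking the union: the regions partially overlap — summed areas 195.34 mm² minus the doubly-counted overlap 5.72 mm² gives 189.63 mm² — area = 189.63 mm². Checking containment: at z = 4.25 the cross-section extends beyond the z = 0.25 cross-section by about 62.32 mm².

part overhangs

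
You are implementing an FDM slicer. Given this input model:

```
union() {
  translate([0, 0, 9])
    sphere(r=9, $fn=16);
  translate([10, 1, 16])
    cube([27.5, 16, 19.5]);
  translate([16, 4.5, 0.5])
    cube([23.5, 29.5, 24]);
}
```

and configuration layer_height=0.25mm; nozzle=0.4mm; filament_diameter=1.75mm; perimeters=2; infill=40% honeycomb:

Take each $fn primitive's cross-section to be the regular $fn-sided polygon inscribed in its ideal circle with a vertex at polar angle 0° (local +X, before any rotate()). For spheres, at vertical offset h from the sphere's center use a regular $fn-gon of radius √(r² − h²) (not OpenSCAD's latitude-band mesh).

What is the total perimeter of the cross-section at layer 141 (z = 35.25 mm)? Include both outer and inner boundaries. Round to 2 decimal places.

At z = 35.25 mm: the sphere is not intersected at this z (|z−center|=26.250 > r=9); the cube at (10, 1) is present — its section is the full 27.5×16 rectangle (perimeter 87.00 mm); the cube at (16, 4.5) does not reach this height (z outside [0.5, 24.5]); Combining (union): only the 27.5×16 cube at (10, 1) is present, so the union is just that shape — boundary = 87.00 mm. Overall, the cross-section is a single solid region. Total boundary length (outer) = 87.00 mm.

87.00 mm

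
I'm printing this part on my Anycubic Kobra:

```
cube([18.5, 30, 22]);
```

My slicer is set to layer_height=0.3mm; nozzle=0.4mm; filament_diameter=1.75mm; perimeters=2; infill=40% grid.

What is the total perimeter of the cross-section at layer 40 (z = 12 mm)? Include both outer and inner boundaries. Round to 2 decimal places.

97.00 mm

At z = 12 mm: the cube (footprint 18.5×30) is included at this height (perimeter 97.00 mm). Overall, the cross-section is a single solid region. Total boundary length (outer) = 97.00 mm.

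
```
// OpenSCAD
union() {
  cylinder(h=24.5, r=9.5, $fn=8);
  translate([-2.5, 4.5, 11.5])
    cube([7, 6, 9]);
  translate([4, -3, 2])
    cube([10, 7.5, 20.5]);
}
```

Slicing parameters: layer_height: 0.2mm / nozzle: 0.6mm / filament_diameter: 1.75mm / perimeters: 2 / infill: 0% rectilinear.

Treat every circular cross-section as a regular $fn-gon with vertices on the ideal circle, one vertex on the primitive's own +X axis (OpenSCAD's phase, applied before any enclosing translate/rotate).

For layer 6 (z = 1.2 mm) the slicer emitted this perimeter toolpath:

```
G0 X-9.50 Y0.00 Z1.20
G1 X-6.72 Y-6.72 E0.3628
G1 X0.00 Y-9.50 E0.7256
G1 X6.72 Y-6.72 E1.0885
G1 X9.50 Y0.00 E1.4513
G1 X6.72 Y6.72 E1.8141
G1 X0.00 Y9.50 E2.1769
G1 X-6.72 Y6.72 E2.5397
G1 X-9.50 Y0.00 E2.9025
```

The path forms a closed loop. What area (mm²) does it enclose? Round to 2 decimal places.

Apply the shoelace formula to the sequence of (X, Y) vertices; enclosed area = 255.36 mm².

255.36 mm²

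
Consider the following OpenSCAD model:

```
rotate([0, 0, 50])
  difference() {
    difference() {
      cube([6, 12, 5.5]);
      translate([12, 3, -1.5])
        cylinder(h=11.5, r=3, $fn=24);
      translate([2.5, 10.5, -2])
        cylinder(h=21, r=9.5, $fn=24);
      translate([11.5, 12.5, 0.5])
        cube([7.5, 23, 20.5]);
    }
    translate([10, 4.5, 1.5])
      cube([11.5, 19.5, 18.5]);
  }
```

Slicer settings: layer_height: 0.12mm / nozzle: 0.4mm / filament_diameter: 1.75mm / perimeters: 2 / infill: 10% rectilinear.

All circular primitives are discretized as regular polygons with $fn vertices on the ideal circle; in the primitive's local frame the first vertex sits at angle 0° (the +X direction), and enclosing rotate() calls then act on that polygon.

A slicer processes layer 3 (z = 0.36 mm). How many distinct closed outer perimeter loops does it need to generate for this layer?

1

At z = 0.36 mm: the 6×12 cube contributes its full rectangle; the r=3 cylinder at (12, 3) gives a regular 24-gon of circumradius 3 (constant along its height); the cylinder at (2.5, 10.5): section is a regular 24-gon, circumradius r=9.5; the cube at (11.5, 12.5) is not intersected at this z (z outside [0.5, 21]); Subtracting the remaining from the first: starting from the 6×12 cube, the r=3 cylinder at (12, 3) misses the remaining region (no effect); the r=9.5 cylinder at (2.5, 10.5) partially overlaps it — only the 64.63 mm² overlap (of its 280.30 mm²) is removed, clipping the outline — 1 connected region; the cube at (10, 4.5) does not reach this height (z outside [1.5, 20]); After the difference (first − rest): none of the subtracted shapes is present at this height, so the result so far is unchanged — 1 connected region; (whole slice rotated 50° about Z — lengths, areas and connectivity unchanged). The result has 1 disconnected region.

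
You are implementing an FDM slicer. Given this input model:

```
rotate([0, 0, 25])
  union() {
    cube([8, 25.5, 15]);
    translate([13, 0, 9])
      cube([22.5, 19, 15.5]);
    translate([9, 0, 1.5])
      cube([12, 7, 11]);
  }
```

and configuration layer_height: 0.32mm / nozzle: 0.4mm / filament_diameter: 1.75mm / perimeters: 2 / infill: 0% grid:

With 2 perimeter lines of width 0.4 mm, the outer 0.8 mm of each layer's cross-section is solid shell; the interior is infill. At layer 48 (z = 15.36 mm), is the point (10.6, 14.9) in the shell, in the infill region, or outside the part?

infill

At z = 15.36 mm: the cube is absent (z outside [0, 15]); the cube at (13, 0) is present — its section is the full 22.5×19 rectangle; the cube at (9, 0) does not reach this height (z outside [1.5, 12.5]); Taking the union: only the 22.5×19 cube at (13, 0) is present, so the union is just that shape — 1 connected region; (rotated 25° about Z; rotation is an isometry so areas/perimeters/island counts are preserved). Overall, the cross-section is a single solid region. Undo the 25° rotation: the query point maps to (15.904, 9.024) in the un-rotated model frame. The nearest boundary edge runs (13.00, 19.00)→(13.00, 0.00); distance from the point to it = 2.90 mm. The point is inside the cross-section and 2.90 mm from the nearest boundary — more than the 0.8 mm shell width (2 × 0.4), so it's in the infill interior.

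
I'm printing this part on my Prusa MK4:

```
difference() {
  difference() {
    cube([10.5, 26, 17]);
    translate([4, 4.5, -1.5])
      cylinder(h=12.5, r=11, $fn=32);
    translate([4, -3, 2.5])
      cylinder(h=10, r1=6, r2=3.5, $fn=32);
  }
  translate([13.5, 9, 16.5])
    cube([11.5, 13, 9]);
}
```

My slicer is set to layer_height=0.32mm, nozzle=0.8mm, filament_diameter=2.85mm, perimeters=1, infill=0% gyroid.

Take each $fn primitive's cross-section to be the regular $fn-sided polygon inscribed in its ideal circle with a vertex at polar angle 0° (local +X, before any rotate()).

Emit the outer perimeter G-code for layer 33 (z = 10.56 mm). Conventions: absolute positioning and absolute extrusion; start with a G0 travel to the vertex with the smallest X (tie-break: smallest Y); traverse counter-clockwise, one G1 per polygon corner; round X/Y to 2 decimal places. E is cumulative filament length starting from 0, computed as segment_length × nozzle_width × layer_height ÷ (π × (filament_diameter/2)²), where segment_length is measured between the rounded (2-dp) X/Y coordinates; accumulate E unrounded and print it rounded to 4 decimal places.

G0 X0.00 Y14.73 Z10.56
G1 X1.85 Y15.29 E0.0776
G1 X4.00 Y15.50 E0.1643
G1 X6.15 Y15.29 E0.2509
G1 X8.21 Y14.66 E0.3374
G1 X10.11 Y13.65 E0.4237
G1 X10.50 Y13.33 E0.4440
G1 X10.50 Y26.00 E0.9524
G1 X0.00 Y26.00 E1.3738
G1 X0.00 Y14.73 E1.8260

At z = 10.56 mm: the cube (footprint 10.5×26) is included at this height; the cylinder at (4, 4.5): section is a regular 32-gon, circumradius r=11; the cone at (4, -3) contributes a regular 32-gon of circumradius 3.985 (interpolated between r1=6 and r2=3.5 at t=0.806); After the difference (first − rest): starting from the 10.5×26 cube, the r=11 cylinder at (4, 4.5) partially overlaps it — only the 156.96 mm² overlap (of its 377.69 mm²) is removed, clipping the outline; the cone at (4, -3) misses the remaining region (no effect) — 1 connected region; the cube at (13.5, 9) is absent (z outside [16.5, 25.5]); After the difference (first − rest): none of the subtracted shapes is present at this height, so that combined region is unchanged — 1 connected region. The outline is a single polygon with 9 vertices. Extrusion per mm of travel: 0.8 × 0.32 / (π × 1.425²) = 0.040129. Accumulating E over each segment gives final E = 1.8260.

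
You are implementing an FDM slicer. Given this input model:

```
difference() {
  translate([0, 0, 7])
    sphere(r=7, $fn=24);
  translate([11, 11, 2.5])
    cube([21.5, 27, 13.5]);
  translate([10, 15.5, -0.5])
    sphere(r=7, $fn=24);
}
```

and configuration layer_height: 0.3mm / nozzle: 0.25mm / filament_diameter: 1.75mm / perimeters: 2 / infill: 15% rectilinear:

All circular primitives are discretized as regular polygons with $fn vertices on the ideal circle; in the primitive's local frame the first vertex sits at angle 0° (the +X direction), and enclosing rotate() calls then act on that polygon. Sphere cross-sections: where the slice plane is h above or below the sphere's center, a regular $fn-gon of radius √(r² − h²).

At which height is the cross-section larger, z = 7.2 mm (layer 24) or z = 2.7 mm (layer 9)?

Layer 24 (z = 7.2): the sphere: section is a regular 24-gon, circumradius = √(r²−h²) = √(7²−0.2²) = 6.997 (area = (24/2)·6.997²·sin(360°/24) = 152.06 mm²); the cube at (11, 11) (footprint 21.5×27) is included at this height (area 580.50 mm²); the sphere at (10, 15.5) is absent (|z−center|=7.700 > r=7); Taking the first minus the rest: starting from the r=7 sphere (152.06 mm²), the 21.5×27 cube at (11, 11) misses the remaining region (no effect) — area = 152.06 mm². So its area = 152.06 mm². Layer 9 (z = 2.7): the r=7 sphere contributes a regular 24-gon of circumradius √(7²−4.3²) = 5.524 (area = (24/2)·5.524²·sin(360°/24) = 94.76 mm²); the cube at (11, 11) is present — its section is the full 21.5×27 rectangle (area 580.50 mm²); the r=7 sphere at (10, 15.5) contributes a regular 24-gon of circumradius √(7²−3.2²) = 6.226 (area = (24/2)·6.226²·sin(360°/24) = 120.38 mm²); Subtracting the remaining from the first: starting from the r=7 sphere (94.76 mm²), the 21.5×27 cube at (11, 11) misses the remaining region (no effect); the r=7 sphere at (10, 15.5) misses the remaining region (no effect) — area = 94.76 mm². So its area = 94.76 mm². Layer 24 is larger (152.06 vs 94.76 mm²).

layer 24 (z = 7.2 mm)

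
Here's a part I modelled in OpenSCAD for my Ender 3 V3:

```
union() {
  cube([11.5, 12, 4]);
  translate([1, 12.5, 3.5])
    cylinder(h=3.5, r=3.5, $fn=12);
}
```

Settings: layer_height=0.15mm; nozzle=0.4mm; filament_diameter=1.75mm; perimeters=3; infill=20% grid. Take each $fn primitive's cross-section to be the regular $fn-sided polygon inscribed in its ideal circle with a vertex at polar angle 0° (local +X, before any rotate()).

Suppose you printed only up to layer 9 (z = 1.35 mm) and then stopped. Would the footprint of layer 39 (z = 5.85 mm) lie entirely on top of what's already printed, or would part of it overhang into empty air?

Compare the two slices. At z = 1.35: the 11.5×12 cube contributes its full rectangle (area 138.00 mm²); the cylinder at (1, 12.5) is not intersected at this z (z outside [3.5, 7]); Merging all regions: only the 11.5×12 cube is present, so the union is just that shape — area = 138.00 mm². At z = 5.85: the cube does not reach this height (z outside [0, 4]); the r=3.5 cylinder at (1, 12.5) contributes a regular 12-gon of circumradius 3.5 (area = (12/2)·3.500²·sin(360°/12) = 36.75 mm²); Taking the union: only the r=3.5 cylinder at (1, 12.5) is present, so the union is just that shape — area = 36.75 mm². Checking containment: at z = 5.85 the cross-section extends beyond the z = 1.35 cross-section by about 26.41 mm².

part overhangs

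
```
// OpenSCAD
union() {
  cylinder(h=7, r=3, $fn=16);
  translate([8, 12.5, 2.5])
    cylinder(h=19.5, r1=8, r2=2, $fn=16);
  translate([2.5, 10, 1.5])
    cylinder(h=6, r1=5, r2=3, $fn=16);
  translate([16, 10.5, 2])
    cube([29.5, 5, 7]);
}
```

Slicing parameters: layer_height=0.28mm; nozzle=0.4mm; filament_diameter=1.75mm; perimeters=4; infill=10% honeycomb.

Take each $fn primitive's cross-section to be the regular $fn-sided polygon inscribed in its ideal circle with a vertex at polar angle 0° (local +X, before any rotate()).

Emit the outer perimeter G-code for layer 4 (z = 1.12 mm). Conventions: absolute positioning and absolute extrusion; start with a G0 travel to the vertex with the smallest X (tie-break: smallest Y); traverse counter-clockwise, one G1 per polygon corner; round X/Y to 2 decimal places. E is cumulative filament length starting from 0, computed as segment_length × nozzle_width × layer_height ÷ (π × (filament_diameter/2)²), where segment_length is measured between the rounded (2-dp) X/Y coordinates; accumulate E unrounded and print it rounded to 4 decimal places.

G0 X-3.00 Y0.00 Z1.12
G1 X-2.77 Y-1.15 E0.0546
G1 X-2.12 Y-2.12 E0.1090
G1 X-1.15 Y-2.77 E0.1634
G1 X0.00 Y-3.00 E0.2180
G1 X1.15 Y-2.77 E0.2726
G1 X2.12 Y-2.12 E0.3269
G1 X2.77 Y-1.15 E0.3813
G1 X3.00 Y0.00 E0.4359
G1 X2.77 Y1.15 E0.4905
G1 X2.12 Y2.12 E0.5449
G1 X1.15 Y2.77 E0.5993
G1 X0.00 Y3.00 E0.6539
G1 X-1.15 Y2.77 E0.7085
G1 X-2.12 Y2.12 E0.7629
G1 X-2.77 Y1.15 E0.8172
G1 X-3.00 Y0.00 E0.8718

At z = 1.12 mm: the r=3 cylinder contributes a regular 16-gon of circumradius 3; the cone at (8, 12.5) is absent (z outside [2.5, 22]); the cone at (2.5, 10) is absent (z outside [1.5, 7.5]); the cube at (16, 10.5) does not reach this height (z outside [2, 9]); Combining (union): only the r=3 cylinder is present, so the union is just that shape — 1 connected region. The outline is a single polygon with 16 vertices. Extrusion per mm of travel: 0.4 × 0.28 / (π × 0.875²) = 0.046564. Accumulating E over each segment gives final E = 0.8718.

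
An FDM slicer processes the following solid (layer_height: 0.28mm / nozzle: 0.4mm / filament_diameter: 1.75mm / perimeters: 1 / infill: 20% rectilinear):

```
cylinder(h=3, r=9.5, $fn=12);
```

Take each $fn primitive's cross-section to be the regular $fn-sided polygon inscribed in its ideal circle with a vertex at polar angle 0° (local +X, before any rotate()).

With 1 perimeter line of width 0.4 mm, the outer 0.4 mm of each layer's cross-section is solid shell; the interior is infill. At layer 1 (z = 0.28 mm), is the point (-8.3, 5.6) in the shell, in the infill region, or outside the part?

At z = 0.28 mm: the r=9.5 cylinder contributes a regular 12-gon of circumradius 9.5. Overall, the cross-section is a single solid region. The nearest boundary edge runs (-4.75, 8.23)→(-8.23, 4.75); distance from the point to it = 0.65 mm. The point is not inside any of the regions above, so it lies outside the cross-section (0.65 mm from the nearest boundary).

outside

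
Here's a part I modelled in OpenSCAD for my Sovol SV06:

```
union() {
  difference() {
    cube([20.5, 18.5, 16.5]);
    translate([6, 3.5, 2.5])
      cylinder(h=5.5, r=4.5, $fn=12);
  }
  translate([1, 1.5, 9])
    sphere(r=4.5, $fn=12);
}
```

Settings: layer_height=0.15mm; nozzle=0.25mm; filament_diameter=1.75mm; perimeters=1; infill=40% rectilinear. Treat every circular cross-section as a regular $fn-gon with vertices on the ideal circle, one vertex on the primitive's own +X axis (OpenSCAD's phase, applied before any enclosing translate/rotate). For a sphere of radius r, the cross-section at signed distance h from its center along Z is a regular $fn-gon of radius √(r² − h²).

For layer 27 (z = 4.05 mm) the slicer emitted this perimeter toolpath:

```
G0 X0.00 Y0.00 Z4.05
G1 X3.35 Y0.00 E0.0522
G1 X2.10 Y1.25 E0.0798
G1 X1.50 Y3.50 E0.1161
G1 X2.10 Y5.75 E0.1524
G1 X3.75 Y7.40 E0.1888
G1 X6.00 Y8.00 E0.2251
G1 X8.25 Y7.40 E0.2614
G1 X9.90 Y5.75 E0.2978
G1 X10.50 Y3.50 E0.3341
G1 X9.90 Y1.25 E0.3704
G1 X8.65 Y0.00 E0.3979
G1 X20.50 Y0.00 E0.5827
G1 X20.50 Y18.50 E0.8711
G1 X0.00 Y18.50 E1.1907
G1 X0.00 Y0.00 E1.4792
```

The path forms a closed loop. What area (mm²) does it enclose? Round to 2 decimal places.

321.76 mm²

Apply the shoelace formula to the sequence of (X, Y) vertices; enclosed area = 321.76 mm².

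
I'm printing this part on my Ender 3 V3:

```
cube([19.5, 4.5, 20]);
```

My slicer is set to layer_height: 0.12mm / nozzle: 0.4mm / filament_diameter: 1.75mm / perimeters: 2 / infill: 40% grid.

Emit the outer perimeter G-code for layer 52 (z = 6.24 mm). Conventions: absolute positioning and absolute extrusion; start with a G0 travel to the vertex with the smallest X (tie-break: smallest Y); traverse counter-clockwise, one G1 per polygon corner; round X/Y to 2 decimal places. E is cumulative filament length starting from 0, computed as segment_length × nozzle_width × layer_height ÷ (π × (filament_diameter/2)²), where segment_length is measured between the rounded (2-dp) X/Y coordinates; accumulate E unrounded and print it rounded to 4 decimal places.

G0 X0.00 Y0.00 Z6.24
G1 X19.50 Y0.00 E0.3891
G1 X19.50 Y4.50 E0.4789
G1 X0.00 Y4.50 E0.8681
G1 X0.00 Y0.00 E0.9579

At z = 6.24 mm: the cube (footprint 19.5×4.5) is included at this height. The outline is a single polygon with 4 vertices. Extrusion per mm of travel: 0.4 × 0.12 / (π × 0.875²) = 0.019956. Accumulating E over each segment gives final E = 0.9579.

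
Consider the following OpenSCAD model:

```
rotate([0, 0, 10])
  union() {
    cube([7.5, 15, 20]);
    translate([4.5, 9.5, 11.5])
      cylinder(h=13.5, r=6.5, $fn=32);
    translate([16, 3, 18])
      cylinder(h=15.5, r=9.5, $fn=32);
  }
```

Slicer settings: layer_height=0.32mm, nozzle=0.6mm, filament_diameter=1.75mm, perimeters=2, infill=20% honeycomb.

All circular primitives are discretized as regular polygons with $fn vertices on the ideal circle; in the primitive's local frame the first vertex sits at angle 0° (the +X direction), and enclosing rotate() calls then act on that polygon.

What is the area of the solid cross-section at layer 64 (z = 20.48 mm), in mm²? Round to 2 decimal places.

397.34 mm²

At z = 20.48 mm: the cube does not reach this height (z outside [0, 20]); the cylinder at (4.5, 9.5): section is a regular 32-gon, circumradius r=6.5 (area = (32/2)·6.500²·sin(360°/32) = 131.88 mm²); the r=9.5 cylinder at (16, 3) gives a regular 32-gon of circumradius 9.5 (constant along its height) (area = (32/2)·9.500²·sin(360°/32) = 281.71 mm²); Taking the union: the regions partially overlap — summed areas 413.59 mm² minus the doubly-counted overlap 16.25 mm² gives 397.34 mm² — area = 397.34 mm²; (whole slice rotated 10° about Z — lengths, areas and connectivity unchanged). Overall, the cross-section is a single solid region. Net area = 397.34 mm².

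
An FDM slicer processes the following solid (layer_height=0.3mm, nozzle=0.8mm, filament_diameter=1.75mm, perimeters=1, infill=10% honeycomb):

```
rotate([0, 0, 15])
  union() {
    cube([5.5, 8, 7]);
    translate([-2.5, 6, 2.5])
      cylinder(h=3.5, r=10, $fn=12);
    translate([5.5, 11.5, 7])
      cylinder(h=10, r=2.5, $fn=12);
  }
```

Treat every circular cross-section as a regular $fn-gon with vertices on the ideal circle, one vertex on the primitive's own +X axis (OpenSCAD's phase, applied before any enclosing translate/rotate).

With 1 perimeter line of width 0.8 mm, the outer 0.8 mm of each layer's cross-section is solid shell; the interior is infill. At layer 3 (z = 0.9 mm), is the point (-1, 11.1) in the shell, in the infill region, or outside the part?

outside

At z = 0.9 mm: the cube is present — its section is the full 5.5×8 rectangle; the cylinder at (-2.5, 6) does not reach this height (z outside [2.5, 6]); the cylinder at (5.5, 11.5) does not reach this height (z outside [7, 17]); Merging all regions: only the 5.5×8 cube is present, so the union is just that shape — 1 connected region; (whole slice rotated 15° about Z — lengths, areas and connectivity unchanged). Overall, the cross-section is a single solid region. Undo the 15° rotation: the query point maps to (1.907, 10.981) in the un-rotated model frame. The nearest boundary edge runs (5.50, 8.00)→(0.00, 8.00); distance from the point to it = 2.98 mm. The point is not inside any of the regions above, so it lies outside the cross-section (2.98 mm from the nearest boundary).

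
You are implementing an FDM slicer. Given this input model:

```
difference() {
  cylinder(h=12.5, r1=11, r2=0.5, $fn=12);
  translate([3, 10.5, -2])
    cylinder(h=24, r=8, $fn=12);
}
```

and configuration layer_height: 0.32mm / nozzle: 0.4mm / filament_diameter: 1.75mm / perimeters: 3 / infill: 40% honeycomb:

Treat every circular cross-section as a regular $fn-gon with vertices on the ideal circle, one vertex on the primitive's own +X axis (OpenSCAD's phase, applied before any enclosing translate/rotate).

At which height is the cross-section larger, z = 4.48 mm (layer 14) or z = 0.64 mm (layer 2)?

layer 2 (z = 0.64 mm)

Layer 14 (z = 4.48): the cone: at t=0.358 of its height the radius interpolates to r₁+(r₂−r₁)t = 7.237, giving a regular 12-gon of that circumradius (area = (12/2)·7.237²·sin(360°/12) = 157.11 mm²); the r=8 cylinder at (3, 10.5) gives a regular 12-gon of circumradius 8 (constant along its height) (area = (12/2)·8.000²·sin(360°/12) = 192.00 mm²); Taking the first minus the rest: starting from the cone (157.11 mm²), the r=8 cylinder at (3, 10.5) partially overlaps it — only the 27.44 mm² overlap (of its 192.00 mm²) is removed, clipping the outline — area = 129.67 mm². So its area = 129.67 mm². Layer 2 (z = 0.64): the cone (r1=11→r2=0.5) has section circumradius 10.462 here — a regular 12-gon (area = (12/2)·10.462²·sin(360°/12) = 328.39 mm²); the cylinder at (3, 10.5): section is a regular 12-gon, circumradius r=8 (area = (12/2)·8.000²·sin(360°/12) = 192.00 mm²); Taking the first minus the rest: starting from the cone (328.39 mm²), the r=8 cylinder at (3, 10.5) partially overlaps it — only the 70.04 mm² overlap (of its 192.00 mm²) is removed, clipping the outline — area = 258.34 mm². So its area = 258.34 mm². Layer 2 is larger (258.34 vs 129.67 mm²).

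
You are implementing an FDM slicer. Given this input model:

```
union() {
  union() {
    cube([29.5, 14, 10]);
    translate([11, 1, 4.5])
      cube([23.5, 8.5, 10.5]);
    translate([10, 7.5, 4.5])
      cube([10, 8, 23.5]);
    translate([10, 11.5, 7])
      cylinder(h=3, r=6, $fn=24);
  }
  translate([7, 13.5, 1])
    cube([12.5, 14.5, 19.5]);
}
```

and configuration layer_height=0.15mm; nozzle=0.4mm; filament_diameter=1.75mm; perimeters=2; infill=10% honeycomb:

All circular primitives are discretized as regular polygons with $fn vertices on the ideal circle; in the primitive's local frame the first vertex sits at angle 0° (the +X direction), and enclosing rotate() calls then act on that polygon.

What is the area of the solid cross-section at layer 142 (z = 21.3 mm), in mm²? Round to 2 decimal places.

80.00 mm²

At z = 21.3 mm: the cube does not reach this height (z outside [0, 10]); the cube at (11, 1) is absent (z outside [4.5, 15]); the cube at (10, 7.5) (footprint 10×8) is included at this height (area 80.00 mm²); the cylinder at (10, 11.5) is not intersected at this z (z outside [7, 10]); Merging all regions: only the 10×8 cube at (10, 7.5) is present, so the union is just that shape — area = 80.00 mm²; the cube at (7, 13.5) is absent (z outside [1, 20.5]); Taking the union: only the result so far is present, so the union is just that shape — area = 80.00 mm². Overall, the cross-section is a single solid region. Net area = 80.00 mm².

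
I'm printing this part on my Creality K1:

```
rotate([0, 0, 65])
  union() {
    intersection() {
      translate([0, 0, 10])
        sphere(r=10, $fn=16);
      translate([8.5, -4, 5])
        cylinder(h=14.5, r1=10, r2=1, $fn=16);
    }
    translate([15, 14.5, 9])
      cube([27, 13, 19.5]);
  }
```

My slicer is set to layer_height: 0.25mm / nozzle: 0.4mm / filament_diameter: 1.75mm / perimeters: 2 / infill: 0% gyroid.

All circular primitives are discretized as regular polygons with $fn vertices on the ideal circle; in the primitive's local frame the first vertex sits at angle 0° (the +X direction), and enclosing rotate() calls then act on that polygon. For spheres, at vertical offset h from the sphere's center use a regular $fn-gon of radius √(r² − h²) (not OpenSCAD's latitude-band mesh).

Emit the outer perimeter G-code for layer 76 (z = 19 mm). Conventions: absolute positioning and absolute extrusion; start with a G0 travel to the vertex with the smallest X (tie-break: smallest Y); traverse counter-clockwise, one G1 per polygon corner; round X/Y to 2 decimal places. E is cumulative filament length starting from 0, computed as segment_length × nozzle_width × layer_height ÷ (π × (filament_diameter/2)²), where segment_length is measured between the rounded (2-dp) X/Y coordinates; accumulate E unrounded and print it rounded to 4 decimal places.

At z = 19 mm: the sphere: section is a regular 16-gon, circumradius = √(r²−h²) = √(10²−9²) = 4.359; the cone at (8.5, -4): at t=0.966 of its height the radius interpolates to r₁+(r₂−r₁)t = 1.310, giving a regular 16-gon of that circumradius; Keeping only the common overlap: the cone at (8.5, -4) does not overlap the r=10 sphere (empty) — nothing remains; the cube at (15, 14.5) (footprint 27×13) is included at this height; Combining (union): only the 27×13 cube at (15, 14.5) is present, so the union is just that shape — 1 connected region; (rotated 65° about Z; rotation is an isometry so areas/perimeters/island counts are preserved). The outline is a single polygon with 4 vertices. Extrusion per mm of travel: 0.4 × 0.25 / (π × 0.875²) = 0.041575. Accumulating E over each segment gives final E = 3.3260.

G0 X-18.58 Y25.22 Z19.00
G1 X-6.80 Y19.72 E0.5405
G1 X4.61 Y44.19 E1.6630
G1 X-7.17 Y49.69 E2.2035
G1 X-18.58 Y25.22 E3.3260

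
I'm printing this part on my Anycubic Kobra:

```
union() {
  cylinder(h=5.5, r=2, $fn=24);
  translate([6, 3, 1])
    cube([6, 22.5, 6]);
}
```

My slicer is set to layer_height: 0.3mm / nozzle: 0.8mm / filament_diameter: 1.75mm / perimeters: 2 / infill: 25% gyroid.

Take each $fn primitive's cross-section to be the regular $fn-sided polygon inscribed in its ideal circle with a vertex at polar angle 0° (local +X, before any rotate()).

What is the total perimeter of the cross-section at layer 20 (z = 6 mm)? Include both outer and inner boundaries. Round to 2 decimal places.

At z = 6 mm: the cylinder does not reach this height (z outside [0, 5.5]); the cube at (6, 3) is present — its section is the full 6×22.5 rectangle (perimeter 57.00 mm); Taking the union: only the 6×22.5 cube at (6, 3) is present, so the union is just that shape — boundary = 57.00 mm. Overall, the cross-section is a single solid region. Total boundary length (outer) = 57.00 mm.

57.00 mm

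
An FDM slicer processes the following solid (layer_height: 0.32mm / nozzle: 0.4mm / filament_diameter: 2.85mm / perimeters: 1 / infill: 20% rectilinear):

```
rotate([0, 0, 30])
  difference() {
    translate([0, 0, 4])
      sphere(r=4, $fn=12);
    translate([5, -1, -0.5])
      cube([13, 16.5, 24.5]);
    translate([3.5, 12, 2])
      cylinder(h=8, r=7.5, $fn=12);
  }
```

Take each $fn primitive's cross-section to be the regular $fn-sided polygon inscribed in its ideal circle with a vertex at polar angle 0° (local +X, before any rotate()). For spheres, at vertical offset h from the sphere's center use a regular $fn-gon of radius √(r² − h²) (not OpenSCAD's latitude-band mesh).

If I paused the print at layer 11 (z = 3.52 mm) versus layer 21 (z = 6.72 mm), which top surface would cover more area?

layer 11 (z = 3.52 mm)

Layer 11 (z = 3.52): the sphere: section is a regular 12-gon, circumradius = √(r²−h²) = √(4²−0.48²) = 3.971 (area = (12/2)·3.971²·sin(360°/12) = 47.31 mm²); the 13×16.5 cube at (5, -1) contributes its full rectangle (area 214.50 mm²); the cylinder at (3.5, 12): section is a regular 12-gon, circumradius r=7.5 (area = (12/2)·7.500²·sin(360°/12) = 168.75 mm²); Taking the first minus the rest: starting from the r=4 sphere (47.31 mm²), the 13×16.5 cube at (5, -1) misses the remaining region (no effect); the r=7.5 cylinder at (3.5, 12) misses the remaining region (no effect) — area = 47.31 mm²; (whole slice rotated 30° about Z — lengths, areas and connectivity unchanged). So its area = 47.31 mm². Layer 21 (z = 6.72): the r=4 sphere contributes a regular 12-gon of circumradius √(4²−2.72²) = 2.933 (area = (12/2)·2.933²·sin(360°/12) = 25.80 mm²); the 13×16.5 cube at (5, -1) contributes its full rectangle (area 214.50 mm²); the r=7.5 cylinder at (3.5, 12) contributes a regular 12-gon of circumradius 7.5 (area = (12/2)·7.500²·sin(360°/12) = 168.75 mm²); Subtracting the remaining from the first: starting from the r=4 sphere (25.80 mm²), the 13×16.5 cube at (5, -1) misses the remaining region (no effect); the r=7.5 cylinder at (3.5, 12) misses the remaining region (no effect) — area = 25.80 mm²; (whole slice rotated 30° about Z — lengths, areas and connectivity unchanged). So its area = 25.80 mm². Layer 11 is larger (47.31 vs 25.80 mm²).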